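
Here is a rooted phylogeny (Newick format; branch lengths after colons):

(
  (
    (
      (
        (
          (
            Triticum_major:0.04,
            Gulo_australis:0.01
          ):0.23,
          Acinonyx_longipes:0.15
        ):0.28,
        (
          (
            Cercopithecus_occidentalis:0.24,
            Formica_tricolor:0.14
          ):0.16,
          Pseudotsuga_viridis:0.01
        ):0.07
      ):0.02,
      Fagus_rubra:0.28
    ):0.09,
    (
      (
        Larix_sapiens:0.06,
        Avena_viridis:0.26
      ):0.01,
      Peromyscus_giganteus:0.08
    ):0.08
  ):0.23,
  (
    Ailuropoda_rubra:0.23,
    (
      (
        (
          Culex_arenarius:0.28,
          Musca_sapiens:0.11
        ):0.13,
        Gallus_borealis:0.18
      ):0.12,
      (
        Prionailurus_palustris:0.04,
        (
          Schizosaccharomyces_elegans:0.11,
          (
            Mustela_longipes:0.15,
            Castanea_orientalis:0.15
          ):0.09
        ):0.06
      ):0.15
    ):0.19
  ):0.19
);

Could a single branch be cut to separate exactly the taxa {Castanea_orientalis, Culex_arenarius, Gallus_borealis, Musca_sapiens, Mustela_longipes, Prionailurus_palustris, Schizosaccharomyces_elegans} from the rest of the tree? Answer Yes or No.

Yes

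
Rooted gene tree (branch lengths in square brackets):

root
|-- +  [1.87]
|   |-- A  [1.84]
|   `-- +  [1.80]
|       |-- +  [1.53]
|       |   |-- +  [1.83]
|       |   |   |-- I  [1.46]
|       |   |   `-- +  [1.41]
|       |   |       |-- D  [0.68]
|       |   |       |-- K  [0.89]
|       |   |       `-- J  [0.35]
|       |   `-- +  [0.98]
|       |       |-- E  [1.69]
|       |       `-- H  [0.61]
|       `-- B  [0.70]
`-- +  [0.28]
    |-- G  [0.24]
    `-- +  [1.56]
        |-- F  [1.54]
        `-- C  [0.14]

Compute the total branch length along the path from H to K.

The path runs H → … → MRCA → … → K; the MRCA is the node subtending ((I,(D,K,J)),(E,H)).
Branch lengths along that path: 0.61 + 0.98 + 1.83 + 1.41 + 0.89 = 5.72.

5.72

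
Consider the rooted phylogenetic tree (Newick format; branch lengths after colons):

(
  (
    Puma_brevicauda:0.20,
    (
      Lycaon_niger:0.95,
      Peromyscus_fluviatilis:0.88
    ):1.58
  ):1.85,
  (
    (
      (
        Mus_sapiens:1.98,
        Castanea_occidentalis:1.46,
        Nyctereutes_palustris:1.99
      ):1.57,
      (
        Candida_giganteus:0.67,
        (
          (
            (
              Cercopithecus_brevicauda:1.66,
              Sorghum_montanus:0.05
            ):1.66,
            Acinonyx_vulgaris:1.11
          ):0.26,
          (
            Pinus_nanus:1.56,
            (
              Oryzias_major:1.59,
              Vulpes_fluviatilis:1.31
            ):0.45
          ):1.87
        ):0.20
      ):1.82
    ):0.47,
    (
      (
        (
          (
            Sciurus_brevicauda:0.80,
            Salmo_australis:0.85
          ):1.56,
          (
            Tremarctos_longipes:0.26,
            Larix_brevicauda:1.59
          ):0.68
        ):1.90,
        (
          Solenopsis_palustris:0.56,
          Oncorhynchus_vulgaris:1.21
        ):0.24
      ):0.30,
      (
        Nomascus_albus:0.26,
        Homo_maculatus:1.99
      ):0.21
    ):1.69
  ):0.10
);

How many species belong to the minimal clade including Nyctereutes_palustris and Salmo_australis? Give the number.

The MRCA of Nyctereutes_palustris and Salmo_australis is the node subtending (((Mus_sapiens,Castanea_occidentalis,Nyctereutes_palustris),(Candida_giganteus,(((Cercopithecus_brevicauda,Sorghum_montanus),Acinonyx_vulgaris),(Pinus_nanus,(Oryzias_major,Vulpes_fluviatilis))))),((((Sciurus_brevicauda,Salmo_australis),(Tremarctos_longipes,Larix_brevicauda)),(Solenopsis_palustris,Oncorhynchus_vulgaris)),(Nomascus_albus,Homo_maculatus))).
That clade contains 18 terminal taxa: Acinonyx_vulgaris, Candida_giganteus, Castanea_occidentalis, Cercopithecus_brevicauda, Homo_maculatus, Larix_brevicauda, Mus_sapiens, Nomascus_albus, Nyctereutes_palustris, Oncorhynchus_vulgaris, Oryzias_major, Pinus_nanus, Salmo_australis, Sciurus_brevicauda, Solenopsis_palustris, Sorghum_montanus, Tremarctos_longipes, Vulpes_fluviatilis.

18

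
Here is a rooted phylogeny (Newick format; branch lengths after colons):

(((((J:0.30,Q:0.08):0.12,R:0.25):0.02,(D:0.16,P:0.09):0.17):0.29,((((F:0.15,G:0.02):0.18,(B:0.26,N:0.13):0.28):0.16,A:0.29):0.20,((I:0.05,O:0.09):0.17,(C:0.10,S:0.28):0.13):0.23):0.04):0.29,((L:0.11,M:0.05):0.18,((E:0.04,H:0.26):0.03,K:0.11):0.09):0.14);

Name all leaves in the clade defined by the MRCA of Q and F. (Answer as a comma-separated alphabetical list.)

A, B, C, D, F, G, I, J, N, O, P, Q, R, S

Tracing Q: it sits inside (J,Q).
Tracing F: it sits inside (F,G).
The smallest clade enclosing both is ((((J,Q),R),(D,P)),((((F,G),(B,N)),A),((I,O),(C,S)))); the answer is its 14 terminal taxa in alphabetical order.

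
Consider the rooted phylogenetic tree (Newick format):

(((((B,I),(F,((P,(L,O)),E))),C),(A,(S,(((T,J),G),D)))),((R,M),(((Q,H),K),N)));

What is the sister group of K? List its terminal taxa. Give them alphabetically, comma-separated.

H, Q

K attaches to the tree at the node subtending ((Q,H),K).
The other lineage descending from that same node — the sister group — is (Q,H); its 2 tips in alphabetical order are the answer.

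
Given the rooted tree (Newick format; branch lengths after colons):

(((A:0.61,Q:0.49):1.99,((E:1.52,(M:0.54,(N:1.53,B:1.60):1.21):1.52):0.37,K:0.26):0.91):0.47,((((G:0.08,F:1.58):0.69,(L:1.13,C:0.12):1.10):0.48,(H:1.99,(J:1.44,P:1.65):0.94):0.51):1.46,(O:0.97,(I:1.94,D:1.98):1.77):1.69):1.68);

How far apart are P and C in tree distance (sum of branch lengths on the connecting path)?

4.80

The path runs P → … → MRCA → … → C; the MRCA is the node subtending (((G,F),(L,C)),(H,(J,P))).
Branch lengths along that path: 1.65 + 0.94 + 0.51 + 0.48 + 1.10 + 0.12 = 4.80.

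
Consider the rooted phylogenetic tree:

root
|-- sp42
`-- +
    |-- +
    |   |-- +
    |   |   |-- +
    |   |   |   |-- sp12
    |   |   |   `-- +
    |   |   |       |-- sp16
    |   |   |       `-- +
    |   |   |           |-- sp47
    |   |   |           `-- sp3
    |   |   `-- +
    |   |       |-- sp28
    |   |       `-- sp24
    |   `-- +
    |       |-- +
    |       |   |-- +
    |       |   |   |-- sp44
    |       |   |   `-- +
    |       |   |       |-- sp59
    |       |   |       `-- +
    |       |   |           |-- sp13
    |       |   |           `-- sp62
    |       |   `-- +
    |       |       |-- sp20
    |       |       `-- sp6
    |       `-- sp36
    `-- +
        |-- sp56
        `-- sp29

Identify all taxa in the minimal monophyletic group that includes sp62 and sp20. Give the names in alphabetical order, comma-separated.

sp13, sp20, sp44, sp59, sp6, sp62

Tracing sp62: it sits inside (sp13,sp62).
Tracing sp20: it sits inside (sp20,sp6).
The smallest clade enclosing both is ((sp44,(sp59,(sp13,sp62))),(sp20,sp6)); the answer is its 6 terminal taxa in alphabetical order.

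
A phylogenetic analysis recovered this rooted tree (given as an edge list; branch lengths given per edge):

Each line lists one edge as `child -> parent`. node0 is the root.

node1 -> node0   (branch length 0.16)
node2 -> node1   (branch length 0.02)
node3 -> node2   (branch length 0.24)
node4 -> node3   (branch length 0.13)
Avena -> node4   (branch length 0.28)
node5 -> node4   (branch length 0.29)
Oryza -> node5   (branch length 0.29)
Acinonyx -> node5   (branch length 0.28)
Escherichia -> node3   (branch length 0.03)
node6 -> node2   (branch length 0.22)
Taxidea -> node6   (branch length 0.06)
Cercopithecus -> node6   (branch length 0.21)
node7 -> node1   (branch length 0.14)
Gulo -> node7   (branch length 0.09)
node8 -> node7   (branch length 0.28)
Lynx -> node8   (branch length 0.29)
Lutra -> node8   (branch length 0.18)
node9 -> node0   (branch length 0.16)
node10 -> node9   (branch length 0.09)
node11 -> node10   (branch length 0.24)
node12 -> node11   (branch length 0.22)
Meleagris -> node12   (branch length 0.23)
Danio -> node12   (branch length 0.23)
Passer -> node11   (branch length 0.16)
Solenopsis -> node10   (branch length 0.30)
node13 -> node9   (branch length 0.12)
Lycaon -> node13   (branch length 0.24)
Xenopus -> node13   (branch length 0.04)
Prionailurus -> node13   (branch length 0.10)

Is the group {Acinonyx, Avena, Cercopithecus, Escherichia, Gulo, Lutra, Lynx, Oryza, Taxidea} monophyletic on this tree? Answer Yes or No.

The most recent common ancestor of these taxa subtends ((((Avena,(Oryza,Acinonyx)),Escherichia),(Taxidea,Cercopithecus)),(Gulo,(Lynx,Lutra))).
That clade has exactly 9 tips — every listed taxon and nothing else — so the group is monophyletic.

Yes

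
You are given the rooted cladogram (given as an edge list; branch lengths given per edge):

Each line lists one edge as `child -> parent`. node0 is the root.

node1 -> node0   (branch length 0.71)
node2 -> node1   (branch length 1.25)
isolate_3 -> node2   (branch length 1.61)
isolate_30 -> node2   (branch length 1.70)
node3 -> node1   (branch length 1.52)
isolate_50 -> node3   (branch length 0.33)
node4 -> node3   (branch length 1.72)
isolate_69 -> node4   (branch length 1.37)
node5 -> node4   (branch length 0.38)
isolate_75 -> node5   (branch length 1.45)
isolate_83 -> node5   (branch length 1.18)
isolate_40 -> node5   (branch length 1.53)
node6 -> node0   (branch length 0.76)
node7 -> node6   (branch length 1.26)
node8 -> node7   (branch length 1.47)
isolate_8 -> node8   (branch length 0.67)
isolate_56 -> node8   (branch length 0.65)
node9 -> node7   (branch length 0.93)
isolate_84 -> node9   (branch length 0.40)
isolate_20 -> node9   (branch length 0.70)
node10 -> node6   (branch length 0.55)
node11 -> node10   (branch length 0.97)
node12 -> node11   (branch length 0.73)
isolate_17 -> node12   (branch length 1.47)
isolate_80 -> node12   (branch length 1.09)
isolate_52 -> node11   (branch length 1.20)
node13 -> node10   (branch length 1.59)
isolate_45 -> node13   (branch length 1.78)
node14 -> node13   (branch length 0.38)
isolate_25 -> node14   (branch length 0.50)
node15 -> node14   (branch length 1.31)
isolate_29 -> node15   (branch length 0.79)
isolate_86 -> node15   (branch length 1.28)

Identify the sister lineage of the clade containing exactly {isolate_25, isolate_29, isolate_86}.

isolate_45

The clade containing exactly {isolate_25, isolate_29, isolate_86} attaches to the tree at the node subtending (isolate_45,(isolate_25,(isolate_29,isolate_86))).
The other lineage descending from that same node — the sister group — is the single tip isolate_45.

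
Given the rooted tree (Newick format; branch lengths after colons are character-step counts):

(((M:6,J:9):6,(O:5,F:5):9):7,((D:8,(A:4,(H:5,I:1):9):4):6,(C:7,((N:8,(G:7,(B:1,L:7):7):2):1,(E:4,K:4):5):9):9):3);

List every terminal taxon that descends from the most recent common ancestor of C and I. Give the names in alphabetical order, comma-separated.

Tracing C: it sits inside (C,((N,(G,(B,L))),(E,K))).
Tracing I: it sits inside (H,I).
The smallest clade enclosing both is ((D,(A,(H,I))),(C,((N,(G,(B,L))),(E,K)))); the answer is its 11 terminal taxa in alphabetical order.

A, B, C, D, E, G, H, I, K, L, N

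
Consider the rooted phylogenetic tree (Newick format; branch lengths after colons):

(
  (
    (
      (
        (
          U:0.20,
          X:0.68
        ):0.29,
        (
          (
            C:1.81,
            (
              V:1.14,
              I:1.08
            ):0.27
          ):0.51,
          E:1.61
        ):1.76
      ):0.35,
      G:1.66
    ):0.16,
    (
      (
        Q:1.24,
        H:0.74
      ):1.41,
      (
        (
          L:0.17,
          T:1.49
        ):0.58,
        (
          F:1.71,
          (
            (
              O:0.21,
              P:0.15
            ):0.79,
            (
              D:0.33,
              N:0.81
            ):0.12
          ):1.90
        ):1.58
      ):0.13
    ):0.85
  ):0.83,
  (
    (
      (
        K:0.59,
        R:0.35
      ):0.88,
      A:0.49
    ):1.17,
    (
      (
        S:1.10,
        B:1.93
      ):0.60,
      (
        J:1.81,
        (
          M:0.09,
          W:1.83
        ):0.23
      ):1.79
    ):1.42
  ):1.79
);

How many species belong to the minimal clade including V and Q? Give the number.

16

The MRCA of V and Q is the node subtending ((((U,X),((C,(V,I)),E)),G),((Q,H),((L,T),(F,((O,P),(D,N)))))).
That clade contains 16 terminal taxa: C, D, E, F, G, H, I, L, N, O, P, Q, T, U, V, X.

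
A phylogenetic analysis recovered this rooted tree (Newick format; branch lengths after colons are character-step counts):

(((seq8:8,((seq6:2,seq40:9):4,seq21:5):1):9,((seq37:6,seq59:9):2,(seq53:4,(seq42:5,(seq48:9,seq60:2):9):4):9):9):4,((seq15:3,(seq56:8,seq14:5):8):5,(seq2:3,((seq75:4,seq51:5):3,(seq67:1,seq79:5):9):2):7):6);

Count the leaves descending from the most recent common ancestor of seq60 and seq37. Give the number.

6

The MRCA of seq60 and seq37 is the node subtending ((seq37,seq59),(seq53,(seq42,(seq48,seq60)))).
That clade contains 6 terminal taxa: seq37, seq42, seq48, seq53, seq59, seq60.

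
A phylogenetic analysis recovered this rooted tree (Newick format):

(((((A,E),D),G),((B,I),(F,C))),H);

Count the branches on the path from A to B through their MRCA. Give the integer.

The MRCA of A and B is the node subtending ((((A,E),D),G),((B,I),(F,C))).
From A up to that node: 4 branches. From B up to the same node: 3 branches. Total: 4 + 3 = 7.

7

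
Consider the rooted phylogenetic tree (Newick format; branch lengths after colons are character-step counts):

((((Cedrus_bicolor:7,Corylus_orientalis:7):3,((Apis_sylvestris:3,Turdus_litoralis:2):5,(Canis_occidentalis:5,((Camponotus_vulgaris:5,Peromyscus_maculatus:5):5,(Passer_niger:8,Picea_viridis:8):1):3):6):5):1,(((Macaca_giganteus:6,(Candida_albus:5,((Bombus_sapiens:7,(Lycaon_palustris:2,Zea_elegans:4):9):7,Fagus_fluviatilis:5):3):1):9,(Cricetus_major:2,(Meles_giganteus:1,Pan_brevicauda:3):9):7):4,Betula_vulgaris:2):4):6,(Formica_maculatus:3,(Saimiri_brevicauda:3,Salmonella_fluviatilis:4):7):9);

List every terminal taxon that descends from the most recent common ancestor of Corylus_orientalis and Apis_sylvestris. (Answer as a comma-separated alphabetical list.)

Apis_sylvestris, Camponotus_vulgaris, Canis_occidentalis, Cedrus_bicolor, Corylus_orientalis, Passer_niger, Peromyscus_maculatus, Picea_viridis, Turdus_litoralis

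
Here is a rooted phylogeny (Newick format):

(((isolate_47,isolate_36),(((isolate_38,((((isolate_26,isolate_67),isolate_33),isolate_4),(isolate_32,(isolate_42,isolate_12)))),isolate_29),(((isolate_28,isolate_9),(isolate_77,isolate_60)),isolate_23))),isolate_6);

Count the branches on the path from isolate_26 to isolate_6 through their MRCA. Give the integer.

10

The MRCA of isolate_26 and isolate_6 is the root of the tree.
From isolate_26 up to that node: 9 branches. From isolate_6 up to the same node: 1 branch. Total: 9 + 1 = 10.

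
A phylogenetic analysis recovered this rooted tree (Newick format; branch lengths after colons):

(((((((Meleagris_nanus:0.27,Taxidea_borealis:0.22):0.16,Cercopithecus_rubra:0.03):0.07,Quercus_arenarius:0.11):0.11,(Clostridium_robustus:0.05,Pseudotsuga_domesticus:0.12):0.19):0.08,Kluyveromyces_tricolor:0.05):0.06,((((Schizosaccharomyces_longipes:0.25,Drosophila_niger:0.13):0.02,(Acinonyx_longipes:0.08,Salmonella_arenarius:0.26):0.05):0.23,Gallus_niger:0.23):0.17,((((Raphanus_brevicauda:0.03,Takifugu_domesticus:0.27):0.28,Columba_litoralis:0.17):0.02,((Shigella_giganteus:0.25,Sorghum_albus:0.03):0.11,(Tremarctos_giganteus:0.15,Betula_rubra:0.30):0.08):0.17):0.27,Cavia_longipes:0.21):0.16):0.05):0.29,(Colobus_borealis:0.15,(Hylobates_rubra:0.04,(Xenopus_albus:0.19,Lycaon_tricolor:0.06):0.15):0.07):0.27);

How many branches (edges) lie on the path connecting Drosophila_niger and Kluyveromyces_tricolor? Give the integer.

7

The MRCA of Drosophila_niger and Kluyveromyces_tricolor is the node subtending ((((((Meleagris_nanus,Taxidea_borealis),Cercopithecus_rubra),Quercus_arenarius),(Clostridium_robustus,Pseudotsuga_domesticus)),Kluyveromyces_tricolor),((((Schizosaccharomyces_longipes,Drosophila_niger),(Acinonyx_longipes,Salmonella_arenarius)),Gallus_niger),((((Raphanus_brevicauda,Takifugu_domesticus),Columba_litoralis),((Shigella_giganteus,Sorghum_albus),(Tremarctos_giganteus,Betula_rubra))),Cavia_longipes))).
From Drosophila_niger up to that node: 5 branches. From Kluyveromyces_tricolor up to the same node: 2 branches. Total: 5 + 2 = 7.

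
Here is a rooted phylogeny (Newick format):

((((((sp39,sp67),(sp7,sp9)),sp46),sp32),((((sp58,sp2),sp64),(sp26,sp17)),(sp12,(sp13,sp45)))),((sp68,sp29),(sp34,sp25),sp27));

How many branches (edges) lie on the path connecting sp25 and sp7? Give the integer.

The MRCA of sp25 and sp7 is the root of the tree.
From sp25 up to that node: 3 branches. From sp7 up to the same node: 6 branches. Total: 3 + 6 = 9.

9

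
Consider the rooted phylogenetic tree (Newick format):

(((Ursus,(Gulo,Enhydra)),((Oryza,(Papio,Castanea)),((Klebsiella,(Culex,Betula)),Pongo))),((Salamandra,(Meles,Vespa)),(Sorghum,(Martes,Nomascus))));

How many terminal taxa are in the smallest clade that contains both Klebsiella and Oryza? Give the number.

The MRCA of Klebsiella and Oryza is the node subtending ((Oryza,(Papio,Castanea)),((Klebsiella,(Culex,Betula)),Pongo)).
That clade contains 7 terminal taxa: Betula, Castanea, Culex, Klebsiella, Oryza, Papio, Pongo.

7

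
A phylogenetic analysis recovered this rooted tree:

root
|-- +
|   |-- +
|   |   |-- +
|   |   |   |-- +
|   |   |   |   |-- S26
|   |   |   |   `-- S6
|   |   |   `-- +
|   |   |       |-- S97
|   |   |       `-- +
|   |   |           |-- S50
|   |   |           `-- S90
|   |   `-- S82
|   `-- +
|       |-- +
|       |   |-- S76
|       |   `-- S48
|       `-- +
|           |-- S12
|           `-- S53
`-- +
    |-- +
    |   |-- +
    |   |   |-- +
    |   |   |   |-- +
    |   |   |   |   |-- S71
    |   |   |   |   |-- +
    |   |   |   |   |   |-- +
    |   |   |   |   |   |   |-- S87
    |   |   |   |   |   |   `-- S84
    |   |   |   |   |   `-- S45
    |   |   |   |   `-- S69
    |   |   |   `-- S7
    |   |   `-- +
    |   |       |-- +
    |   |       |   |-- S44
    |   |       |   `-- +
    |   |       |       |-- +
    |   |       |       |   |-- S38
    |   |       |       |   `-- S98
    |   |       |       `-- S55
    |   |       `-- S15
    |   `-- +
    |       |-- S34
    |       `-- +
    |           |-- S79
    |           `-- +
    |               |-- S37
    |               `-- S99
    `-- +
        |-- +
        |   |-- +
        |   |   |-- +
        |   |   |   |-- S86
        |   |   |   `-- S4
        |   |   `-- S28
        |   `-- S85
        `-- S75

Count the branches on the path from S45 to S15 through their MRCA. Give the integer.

6

The MRCA of S45 and S15 is the node subtending (((S71,((S87,S84),S45),S69),S7),((S44,((S38,S98),S55)),S15)).
From S45 up to that node: 4 branches. From S15 up to the same node: 2 branches. Total: 4 + 2 = 6.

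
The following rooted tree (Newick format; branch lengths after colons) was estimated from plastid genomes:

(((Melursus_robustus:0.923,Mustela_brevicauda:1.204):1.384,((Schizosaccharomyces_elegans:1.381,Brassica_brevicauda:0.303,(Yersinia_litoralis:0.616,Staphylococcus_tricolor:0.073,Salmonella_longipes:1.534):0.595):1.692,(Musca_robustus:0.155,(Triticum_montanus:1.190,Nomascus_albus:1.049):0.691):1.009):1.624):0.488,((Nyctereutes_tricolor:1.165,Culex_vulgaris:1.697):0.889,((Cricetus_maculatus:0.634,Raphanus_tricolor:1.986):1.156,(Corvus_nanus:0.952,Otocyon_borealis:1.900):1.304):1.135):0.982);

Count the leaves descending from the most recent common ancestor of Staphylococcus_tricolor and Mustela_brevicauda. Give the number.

10

The MRCA of Staphylococcus_tricolor and Mustela_brevicauda is the node subtending ((Melursus_robustus,Mustela_brevicauda),((Schizosaccharomyces_elegans,Brassica_brevicauda,(Yersinia_litoralis,Staphylococcus_tricolor,Salmonella_longipes)),(Musca_robustus,(Triticum_montanus,Nomascus_albus)))).
That clade contains 10 terminal taxa: Brassica_brevicauda, Melursus_robustus, Musca_robustus, Mustela_brevicauda, Nomascus_albus, Salmonella_longipes, Schizosaccharomyces_elegans, Staphylococcus_tricolor, Triticum_montanus, Yersinia_litoralis.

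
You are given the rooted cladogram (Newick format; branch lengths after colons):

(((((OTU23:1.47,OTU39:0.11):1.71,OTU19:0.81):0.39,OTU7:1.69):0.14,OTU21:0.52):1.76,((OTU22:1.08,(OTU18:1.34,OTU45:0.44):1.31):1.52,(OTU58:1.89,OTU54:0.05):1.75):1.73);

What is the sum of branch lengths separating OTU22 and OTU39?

8.44

The path runs OTU22 → … → MRCA → … → OTU39; the MRCA is the root of the tree.
Branch lengths along that path: 1.08 + 1.52 + 1.73 + 1.76 + 0.14 + 0.39 + 1.71 + 0.11 = 8.44.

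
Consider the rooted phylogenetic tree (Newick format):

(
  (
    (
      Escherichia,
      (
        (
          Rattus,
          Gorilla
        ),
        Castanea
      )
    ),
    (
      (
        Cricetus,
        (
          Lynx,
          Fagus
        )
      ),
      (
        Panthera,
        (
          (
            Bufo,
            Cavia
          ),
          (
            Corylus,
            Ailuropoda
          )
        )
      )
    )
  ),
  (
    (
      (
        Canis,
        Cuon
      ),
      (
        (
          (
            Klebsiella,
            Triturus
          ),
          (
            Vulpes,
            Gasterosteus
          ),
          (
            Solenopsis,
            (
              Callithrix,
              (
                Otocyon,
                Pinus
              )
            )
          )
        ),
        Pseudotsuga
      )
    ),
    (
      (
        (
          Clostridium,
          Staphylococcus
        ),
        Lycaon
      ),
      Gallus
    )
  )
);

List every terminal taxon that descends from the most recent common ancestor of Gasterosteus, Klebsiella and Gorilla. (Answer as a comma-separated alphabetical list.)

Ailuropoda, Bufo, Callithrix, Canis, Castanea, Cavia, Clostridium, Corylus, Cricetus, Cuon, Escherichia, Fagus, Gallus, Gasterosteus, Gorilla, Klebsiella, Lycaon, Lynx, Otocyon, Panthera, Pinus, Pseudotsuga, Rattus, Solenopsis, Staphylococcus, Triturus, Vulpes

Tracing Gasterosteus: it sits inside (Vulpes,Gasterosteus).
Tracing Klebsiella: it sits inside (Klebsiella,Triturus).
Tracing Gorilla: it sits inside (Rattus,Gorilla).
The smallest clade enclosing all 3 is the whole tree (their MRCA is the root), so the answer is all 27 tips in alphabetical order.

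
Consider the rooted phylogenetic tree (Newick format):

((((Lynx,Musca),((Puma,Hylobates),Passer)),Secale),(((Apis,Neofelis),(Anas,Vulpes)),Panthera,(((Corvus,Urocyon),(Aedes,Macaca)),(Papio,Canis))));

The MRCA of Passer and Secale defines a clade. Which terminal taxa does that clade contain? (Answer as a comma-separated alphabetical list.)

Hylobates, Lynx, Musca, Passer, Puma, Secale

Tracing Passer: it sits inside ((Puma,Hylobates),Passer).
Tracing Secale: it sits inside (((Lynx,Musca),((Puma,Hylobates),Passer)),Secale).
The smallest clade enclosing both is (((Lynx,Musca),((Puma,Hylobates),Passer)),Secale); the answer is its 6 terminal taxa in alphabetical order.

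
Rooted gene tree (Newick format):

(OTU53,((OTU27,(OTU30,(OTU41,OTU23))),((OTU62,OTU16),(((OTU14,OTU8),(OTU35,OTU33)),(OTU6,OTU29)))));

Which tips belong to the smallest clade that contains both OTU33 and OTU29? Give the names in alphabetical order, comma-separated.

OTU14, OTU29, OTU33, OTU35, OTU6, OTU8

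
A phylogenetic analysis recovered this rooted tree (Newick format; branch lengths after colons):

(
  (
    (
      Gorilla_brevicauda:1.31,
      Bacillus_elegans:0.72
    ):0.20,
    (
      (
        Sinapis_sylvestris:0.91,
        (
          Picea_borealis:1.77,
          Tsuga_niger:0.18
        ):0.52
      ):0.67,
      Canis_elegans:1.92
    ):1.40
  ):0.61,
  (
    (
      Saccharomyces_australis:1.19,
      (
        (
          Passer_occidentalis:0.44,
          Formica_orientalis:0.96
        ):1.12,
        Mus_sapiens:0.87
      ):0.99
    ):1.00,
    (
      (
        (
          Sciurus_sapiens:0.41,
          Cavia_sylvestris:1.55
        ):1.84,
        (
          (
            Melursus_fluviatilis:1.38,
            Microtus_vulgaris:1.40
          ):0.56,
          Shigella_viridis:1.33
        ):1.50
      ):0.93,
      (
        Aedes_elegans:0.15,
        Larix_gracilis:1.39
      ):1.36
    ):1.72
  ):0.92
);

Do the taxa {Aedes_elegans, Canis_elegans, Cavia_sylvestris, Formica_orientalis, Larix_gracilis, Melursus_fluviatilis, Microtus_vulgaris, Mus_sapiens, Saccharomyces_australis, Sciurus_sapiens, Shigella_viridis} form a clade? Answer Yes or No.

The MRCA of the listed taxa is the root, so the smallest clade containing them is the whole tree.
That clade also contains Bacillus_elegans, Gorilla_brevicauda, Passer_occidentalis, Picea_borealis, Sinapis_sylvestris, Tsuga_niger, which are not in the proposed group, so the group is not monophyletic.

No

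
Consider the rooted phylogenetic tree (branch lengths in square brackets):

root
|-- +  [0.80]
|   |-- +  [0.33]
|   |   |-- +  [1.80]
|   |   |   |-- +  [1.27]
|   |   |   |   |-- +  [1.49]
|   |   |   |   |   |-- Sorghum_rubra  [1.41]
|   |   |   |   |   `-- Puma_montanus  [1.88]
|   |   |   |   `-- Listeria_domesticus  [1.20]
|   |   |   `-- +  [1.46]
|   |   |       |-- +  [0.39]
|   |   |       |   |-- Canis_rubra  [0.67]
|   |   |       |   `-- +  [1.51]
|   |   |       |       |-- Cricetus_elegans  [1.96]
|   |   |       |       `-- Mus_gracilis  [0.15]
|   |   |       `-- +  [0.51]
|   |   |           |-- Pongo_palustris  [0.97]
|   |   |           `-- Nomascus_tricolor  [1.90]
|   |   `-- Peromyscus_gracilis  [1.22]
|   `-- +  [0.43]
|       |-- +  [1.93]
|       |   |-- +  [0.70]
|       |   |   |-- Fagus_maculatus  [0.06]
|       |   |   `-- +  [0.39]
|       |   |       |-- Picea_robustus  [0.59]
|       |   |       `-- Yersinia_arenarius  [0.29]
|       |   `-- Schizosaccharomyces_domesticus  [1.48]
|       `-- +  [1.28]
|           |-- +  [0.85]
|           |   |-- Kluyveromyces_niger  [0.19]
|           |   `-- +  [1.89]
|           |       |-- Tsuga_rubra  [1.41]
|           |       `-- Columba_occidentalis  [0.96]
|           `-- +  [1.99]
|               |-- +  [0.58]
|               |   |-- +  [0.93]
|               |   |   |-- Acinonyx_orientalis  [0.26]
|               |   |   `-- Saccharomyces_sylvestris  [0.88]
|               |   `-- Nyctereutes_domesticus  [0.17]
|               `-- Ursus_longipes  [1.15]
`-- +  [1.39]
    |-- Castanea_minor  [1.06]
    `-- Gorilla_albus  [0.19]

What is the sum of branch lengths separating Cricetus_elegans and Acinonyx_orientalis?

The path runs Cricetus_elegans → … → MRCA → … → Acinonyx_orientalis; the MRCA is the node subtending (((((Sorghum_rubra,Puma_montanus),Listeria_domesticus),((Canis_rubra,(Cricetus_elegans,Mus_gracilis)),(Pongo_palustris,Nomascus_tricolor))),Peromyscus_gracilis),(((Fagus_maculatus,(Picea_robustus,Yersinia_arenarius)),Schizosaccharomyces_domesticus),((Kluyveromyces_niger,(Tsuga_rubra,Columba_occidentalis)),(((Acinonyx_orientalis,Saccharomyces_sylvestris),Nyctereutes_domesticus),Ursus_longipes)))).
Branch lengths along that path: 1.96 + 1.51 + 0.39 + 1.46 + 1.80 + 0.33 + 0.43 + 1.28 + 1.99 + 0.58 + 0.93 + 0.26 = 12.92.

12.92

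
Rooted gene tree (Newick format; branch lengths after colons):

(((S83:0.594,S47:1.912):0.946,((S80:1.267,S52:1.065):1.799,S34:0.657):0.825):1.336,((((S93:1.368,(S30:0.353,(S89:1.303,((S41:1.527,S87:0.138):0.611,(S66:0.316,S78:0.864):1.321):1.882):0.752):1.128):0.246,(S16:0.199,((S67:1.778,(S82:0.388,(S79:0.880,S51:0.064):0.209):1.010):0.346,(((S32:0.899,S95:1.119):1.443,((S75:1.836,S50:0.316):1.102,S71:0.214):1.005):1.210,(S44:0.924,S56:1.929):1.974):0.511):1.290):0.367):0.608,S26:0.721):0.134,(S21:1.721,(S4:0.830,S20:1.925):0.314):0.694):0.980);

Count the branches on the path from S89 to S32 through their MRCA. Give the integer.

The MRCA of S89 and S32 is the node subtending ((S93,(S30,(S89,((S41,S87),(S66,S78))))),(S16,((S67,(S82,(S79,S51))),(((S32,S95),((S75,S50),S71)),(S44,S56))))).
From S89 up to that node: 4 branches. From S32 up to the same node: 6 branches. Total: 4 + 6 = 10.

10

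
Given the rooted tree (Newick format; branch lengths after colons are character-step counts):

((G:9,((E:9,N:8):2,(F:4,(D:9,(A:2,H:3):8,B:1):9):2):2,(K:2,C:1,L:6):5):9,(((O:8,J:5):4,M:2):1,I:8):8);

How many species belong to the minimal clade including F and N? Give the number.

7

The MRCA of F and N is the node subtending ((E,N),(F,(D,(A,H),B))).
That clade contains 7 terminal taxa: A, B, D, E, F, H, N.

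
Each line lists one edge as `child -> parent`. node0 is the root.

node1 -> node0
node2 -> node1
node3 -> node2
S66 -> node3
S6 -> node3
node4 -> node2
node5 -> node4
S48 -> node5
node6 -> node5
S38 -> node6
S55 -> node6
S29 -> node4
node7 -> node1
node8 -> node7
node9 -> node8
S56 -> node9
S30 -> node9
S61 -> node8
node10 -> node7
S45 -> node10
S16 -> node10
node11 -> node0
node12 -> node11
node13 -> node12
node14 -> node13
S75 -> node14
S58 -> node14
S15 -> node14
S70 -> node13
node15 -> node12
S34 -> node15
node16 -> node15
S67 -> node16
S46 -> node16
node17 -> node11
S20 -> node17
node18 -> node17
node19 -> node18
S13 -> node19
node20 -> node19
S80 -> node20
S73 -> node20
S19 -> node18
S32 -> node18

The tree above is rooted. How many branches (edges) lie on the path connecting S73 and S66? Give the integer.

The MRCA of S73 and S66 is the root of the tree.
From S73 up to that node: 6 branches. From S66 up to the same node: 4 branches. Total: 6 + 4 = 10.

10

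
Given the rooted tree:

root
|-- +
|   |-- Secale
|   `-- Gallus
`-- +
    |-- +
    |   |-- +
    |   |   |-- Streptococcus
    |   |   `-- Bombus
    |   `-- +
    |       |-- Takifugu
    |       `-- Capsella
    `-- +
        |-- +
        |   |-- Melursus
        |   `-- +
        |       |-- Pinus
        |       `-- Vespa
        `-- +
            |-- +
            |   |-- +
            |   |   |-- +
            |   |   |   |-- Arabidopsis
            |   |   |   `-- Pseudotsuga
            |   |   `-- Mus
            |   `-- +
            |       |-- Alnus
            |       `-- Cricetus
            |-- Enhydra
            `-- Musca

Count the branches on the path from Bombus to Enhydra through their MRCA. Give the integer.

6

The MRCA of Bombus and Enhydra is the node subtending (((Streptococcus,Bombus),(Takifugu,Capsella)),((Melursus,(Pinus,Vespa)),((((Arabidopsis,Pseudotsuga),Mus),(Alnus,Cricetus)),Enhydra,Musca))).
From Bombus up to that node: 3 branches. From Enhydra up to the same node: 3 branches. Total: 3 + 3 = 6.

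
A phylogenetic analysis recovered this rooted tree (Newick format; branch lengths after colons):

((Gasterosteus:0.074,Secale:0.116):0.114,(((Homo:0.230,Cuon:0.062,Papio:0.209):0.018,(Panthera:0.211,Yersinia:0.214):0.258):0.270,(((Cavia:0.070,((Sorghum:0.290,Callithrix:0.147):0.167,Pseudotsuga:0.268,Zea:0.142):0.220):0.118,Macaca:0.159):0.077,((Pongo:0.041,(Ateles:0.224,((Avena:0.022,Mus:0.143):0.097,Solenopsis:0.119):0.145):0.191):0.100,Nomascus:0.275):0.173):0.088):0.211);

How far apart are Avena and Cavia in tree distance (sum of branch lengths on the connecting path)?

0.993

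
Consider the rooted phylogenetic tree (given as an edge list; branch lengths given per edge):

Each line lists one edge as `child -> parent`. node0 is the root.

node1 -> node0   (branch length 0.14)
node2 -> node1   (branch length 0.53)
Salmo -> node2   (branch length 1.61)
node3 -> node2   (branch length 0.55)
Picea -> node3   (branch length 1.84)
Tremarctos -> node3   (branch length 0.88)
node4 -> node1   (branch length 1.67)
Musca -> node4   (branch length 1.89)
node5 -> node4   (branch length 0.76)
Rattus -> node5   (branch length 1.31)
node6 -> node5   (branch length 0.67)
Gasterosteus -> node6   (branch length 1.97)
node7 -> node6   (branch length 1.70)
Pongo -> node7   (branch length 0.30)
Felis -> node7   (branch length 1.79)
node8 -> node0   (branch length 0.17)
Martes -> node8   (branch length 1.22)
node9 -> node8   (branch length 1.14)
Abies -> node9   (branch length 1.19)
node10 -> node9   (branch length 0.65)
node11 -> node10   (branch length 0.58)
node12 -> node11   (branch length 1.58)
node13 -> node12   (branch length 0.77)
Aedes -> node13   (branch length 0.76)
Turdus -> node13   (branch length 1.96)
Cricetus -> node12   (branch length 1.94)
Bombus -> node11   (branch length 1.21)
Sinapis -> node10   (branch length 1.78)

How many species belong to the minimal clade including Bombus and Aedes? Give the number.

4

The MRCA of Bombus and Aedes is the node subtending (((Aedes,Turdus),Cricetus),Bombus).
That clade contains 4 terminal taxa: Aedes, Bombus, Cricetus, Turdus.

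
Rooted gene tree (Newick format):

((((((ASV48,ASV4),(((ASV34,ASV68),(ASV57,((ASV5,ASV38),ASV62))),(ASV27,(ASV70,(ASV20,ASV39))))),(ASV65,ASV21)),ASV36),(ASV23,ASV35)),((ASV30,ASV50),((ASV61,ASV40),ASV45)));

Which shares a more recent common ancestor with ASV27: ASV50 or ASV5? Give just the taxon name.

The MRCA of ASV27 and ASV5 subtends (((ASV34,ASV68),(ASV57,((ASV5,ASV38),ASV62))),(ASV27,(ASV70,(ASV20,ASV39)))) (10 taxa).
The MRCA of ASV27 and ASV50 is the root, subtending the entire tree (22 taxa).
The first is nested inside the second, so ASV27 shares a more recent common ancestor with ASV5.

ASV5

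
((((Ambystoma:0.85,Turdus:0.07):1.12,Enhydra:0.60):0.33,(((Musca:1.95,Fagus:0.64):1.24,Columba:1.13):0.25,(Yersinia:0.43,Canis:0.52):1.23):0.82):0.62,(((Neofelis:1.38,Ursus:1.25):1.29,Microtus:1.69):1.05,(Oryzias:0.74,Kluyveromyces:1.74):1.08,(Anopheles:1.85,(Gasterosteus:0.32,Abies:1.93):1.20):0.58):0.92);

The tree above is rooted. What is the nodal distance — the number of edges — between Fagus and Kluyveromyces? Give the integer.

8

The MRCA of Fagus and Kluyveromyces is the root of the tree.
From Fagus up to that node: 5 branches. From Kluyveromyces up to the same node: 3 branches. Total: 5 + 3 = 8.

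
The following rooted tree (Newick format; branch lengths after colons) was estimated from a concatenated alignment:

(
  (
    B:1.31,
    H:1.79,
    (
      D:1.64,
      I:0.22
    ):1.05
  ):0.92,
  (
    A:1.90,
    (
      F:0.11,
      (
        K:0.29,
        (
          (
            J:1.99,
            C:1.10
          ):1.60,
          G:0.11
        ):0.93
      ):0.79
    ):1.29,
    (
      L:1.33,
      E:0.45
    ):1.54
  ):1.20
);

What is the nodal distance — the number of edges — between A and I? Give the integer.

5

The MRCA of A and I is the root of the tree.
From A up to that node: 2 branches. From I up to the same node: 3 branches. Total: 2 + 3 = 5.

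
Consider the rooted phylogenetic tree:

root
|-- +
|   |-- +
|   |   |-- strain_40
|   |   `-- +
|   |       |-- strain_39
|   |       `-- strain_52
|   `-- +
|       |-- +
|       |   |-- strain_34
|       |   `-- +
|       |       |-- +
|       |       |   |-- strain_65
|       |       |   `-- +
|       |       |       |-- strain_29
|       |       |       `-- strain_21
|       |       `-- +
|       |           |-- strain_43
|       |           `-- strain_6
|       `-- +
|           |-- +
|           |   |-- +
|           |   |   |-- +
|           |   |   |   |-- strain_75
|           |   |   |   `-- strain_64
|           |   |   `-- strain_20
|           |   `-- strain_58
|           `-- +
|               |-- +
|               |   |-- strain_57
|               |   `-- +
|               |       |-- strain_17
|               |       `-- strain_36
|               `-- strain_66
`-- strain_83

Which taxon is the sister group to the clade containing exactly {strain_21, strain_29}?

The clade containing exactly {strain_21, strain_29} attaches to the tree at the node subtending (strain_65,(strain_29,strain_21)).
The other lineage descending from that same node — the sister group — is the single tip strain_65.

strain_65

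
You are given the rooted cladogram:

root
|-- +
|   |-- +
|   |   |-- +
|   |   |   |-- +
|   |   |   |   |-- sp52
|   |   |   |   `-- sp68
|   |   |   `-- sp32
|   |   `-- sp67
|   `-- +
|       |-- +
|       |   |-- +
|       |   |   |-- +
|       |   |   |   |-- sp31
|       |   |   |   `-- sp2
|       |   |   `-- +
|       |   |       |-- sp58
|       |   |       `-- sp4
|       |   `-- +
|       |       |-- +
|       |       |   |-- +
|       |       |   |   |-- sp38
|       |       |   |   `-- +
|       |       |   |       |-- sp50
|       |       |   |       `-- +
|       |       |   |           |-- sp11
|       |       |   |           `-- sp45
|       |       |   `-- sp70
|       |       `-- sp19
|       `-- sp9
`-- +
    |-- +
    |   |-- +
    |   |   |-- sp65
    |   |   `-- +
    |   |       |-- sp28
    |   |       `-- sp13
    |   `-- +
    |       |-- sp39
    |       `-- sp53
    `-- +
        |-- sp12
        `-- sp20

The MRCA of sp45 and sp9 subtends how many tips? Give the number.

11

The MRCA of sp45 and sp9 is the node subtending ((((sp31,sp2),(sp58,sp4)),(((sp38,(sp50,(sp11,sp45))),sp70),sp19)),sp9).
That clade contains 11 terminal taxa: sp11, sp19, sp2, sp31, sp38, sp4, sp45, sp50, sp58, sp70, sp9.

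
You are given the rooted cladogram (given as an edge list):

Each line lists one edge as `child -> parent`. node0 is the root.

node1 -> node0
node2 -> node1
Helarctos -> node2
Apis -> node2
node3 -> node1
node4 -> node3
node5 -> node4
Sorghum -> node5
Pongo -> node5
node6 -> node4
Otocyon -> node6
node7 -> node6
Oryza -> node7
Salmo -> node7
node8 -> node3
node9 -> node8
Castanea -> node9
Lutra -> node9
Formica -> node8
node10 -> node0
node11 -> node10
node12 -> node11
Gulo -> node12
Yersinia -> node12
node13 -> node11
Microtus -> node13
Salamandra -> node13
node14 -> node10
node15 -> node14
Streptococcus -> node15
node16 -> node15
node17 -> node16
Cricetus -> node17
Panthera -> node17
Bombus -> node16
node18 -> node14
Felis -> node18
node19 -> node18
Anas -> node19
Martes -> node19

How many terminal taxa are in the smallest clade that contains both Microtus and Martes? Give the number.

11

The MRCA of Microtus and Martes is the node subtending (((Gulo,Yersinia),(Microtus,Salamandra)),((Streptococcus,((Cricetus,Panthera),Bombus)),(Felis,(Anas,Martes)))).
That clade contains 11 terminal taxa: Anas, Bombus, Cricetus, Felis, Gulo, Martes, Microtus, Panthera, Salamandra, Streptococcus, Yersinia.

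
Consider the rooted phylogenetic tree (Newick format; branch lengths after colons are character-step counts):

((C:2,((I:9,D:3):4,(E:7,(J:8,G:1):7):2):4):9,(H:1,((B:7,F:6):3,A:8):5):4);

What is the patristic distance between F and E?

40

The path runs F → … → MRCA → … → E; the MRCA is the root of the tree.
Branch lengths along that path: 6 + 3 + 5 + 4 + 9 + 4 + 2 + 7 = 40.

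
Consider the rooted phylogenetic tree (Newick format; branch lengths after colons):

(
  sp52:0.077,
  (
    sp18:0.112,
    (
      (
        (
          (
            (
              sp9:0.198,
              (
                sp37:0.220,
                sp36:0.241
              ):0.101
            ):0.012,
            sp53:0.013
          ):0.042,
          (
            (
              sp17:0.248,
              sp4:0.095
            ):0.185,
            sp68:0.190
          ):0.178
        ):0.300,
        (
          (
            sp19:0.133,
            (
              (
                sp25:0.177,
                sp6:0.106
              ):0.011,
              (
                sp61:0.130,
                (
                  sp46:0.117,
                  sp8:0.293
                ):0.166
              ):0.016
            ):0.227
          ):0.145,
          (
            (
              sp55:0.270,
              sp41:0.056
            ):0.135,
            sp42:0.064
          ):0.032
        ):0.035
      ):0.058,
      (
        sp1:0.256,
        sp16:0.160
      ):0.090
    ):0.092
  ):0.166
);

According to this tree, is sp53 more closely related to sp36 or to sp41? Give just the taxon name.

The MRCA of sp53 and sp36 subtends ((sp9,(sp37,sp36)),sp53) (4 taxa).
The MRCA of sp53 and sp41 subtends ((((sp9,(sp37,sp36)),sp53),((sp17,sp4),sp68)),((sp19,((sp25,sp6),(sp61,(sp46,sp8)))),((sp55,sp41),sp42))) (16 taxa).
The first is nested inside the second, so sp53 shares a more recent common ancestor with sp36.

sp36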